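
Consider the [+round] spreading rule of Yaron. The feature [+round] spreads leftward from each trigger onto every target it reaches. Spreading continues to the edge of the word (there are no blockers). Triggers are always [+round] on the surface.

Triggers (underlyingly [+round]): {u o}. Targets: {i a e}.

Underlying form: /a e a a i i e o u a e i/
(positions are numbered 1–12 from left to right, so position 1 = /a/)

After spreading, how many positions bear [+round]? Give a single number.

From /o/ at 8 leftward: 7 /e/ → [+round]; 6 /i/ → [+round]; 5 /i/ → [+round]; 4 /a/ → [+round]; 3 /a/ → [+round]; 2 /e/ → [+round]; 1 /a/ → [+round]; word edge.
From /u/ at 9 leftward: 8 /o/ is itself a trigger — this domain ends here.
Targets with no active source: positions 10 11 12 stay [-round].
[+round] positions on the surface: 1 2 3 4 5 6 7 8 9.

9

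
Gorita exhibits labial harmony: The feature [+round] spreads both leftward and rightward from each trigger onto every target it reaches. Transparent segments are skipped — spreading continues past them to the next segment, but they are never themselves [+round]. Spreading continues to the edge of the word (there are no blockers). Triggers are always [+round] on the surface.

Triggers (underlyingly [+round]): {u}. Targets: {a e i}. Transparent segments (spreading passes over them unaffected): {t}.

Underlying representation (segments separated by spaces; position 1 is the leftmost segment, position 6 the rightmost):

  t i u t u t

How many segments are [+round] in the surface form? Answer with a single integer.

From /u/ at 3 rightward: 4 /t/ transparent; 5 /u/ is itself a trigger — this domain ends here.
From /u/ at 3 leftward: 2 /i/ → [+round]; 1 /t/ transparent; word edge.
From /u/ at 5 rightward: 6 /t/ transparent; word edge.
From /u/ at 5 leftward: 4 /t/ transparent; 3 /u/ is itself a trigger — this domain ends here.
[+round] positions on the surface: 2 3 5.

3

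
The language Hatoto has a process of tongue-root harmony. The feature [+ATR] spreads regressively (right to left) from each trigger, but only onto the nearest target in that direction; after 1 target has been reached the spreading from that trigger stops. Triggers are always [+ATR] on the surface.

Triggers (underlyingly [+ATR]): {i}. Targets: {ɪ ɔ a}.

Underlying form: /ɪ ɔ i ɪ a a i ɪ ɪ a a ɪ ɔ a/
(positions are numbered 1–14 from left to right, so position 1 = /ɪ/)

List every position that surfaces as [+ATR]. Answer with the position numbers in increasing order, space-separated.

2 3 6 7

From /i/ at 3 leftward: 2 /ɔ/ → [+ATR]; bound reached.
From /i/ at 7 leftward: 6 /a/ → [+ATR]; bound reached.
Targets with no active source: positions 1 4 5 8 9 10 11 12 13 14 stay [-ATR].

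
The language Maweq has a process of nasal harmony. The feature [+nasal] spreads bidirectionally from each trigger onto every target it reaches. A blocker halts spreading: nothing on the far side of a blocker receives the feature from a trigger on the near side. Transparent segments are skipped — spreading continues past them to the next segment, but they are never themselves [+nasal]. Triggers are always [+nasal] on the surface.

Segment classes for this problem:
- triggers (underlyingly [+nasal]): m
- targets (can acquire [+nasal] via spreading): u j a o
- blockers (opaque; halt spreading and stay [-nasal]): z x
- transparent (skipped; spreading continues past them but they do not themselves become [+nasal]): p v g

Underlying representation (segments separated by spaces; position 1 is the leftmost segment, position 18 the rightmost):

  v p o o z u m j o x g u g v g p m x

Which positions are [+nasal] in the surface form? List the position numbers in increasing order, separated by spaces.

6 7 8 9 12 17

From /m/ at 7 rightward: 8 /j/ → [+nasal]; 9 /o/ → [+nasal]; 10 /x/ blocks.
From /m/ at 7 leftward: 6 /u/ → [+nasal]; 5 /z/ blocks.
From /m/ at 17 rightward: 18 /x/ blocks.
From /m/ at 17 leftward: 16 /p/ transparent; 15 /g/ transparent; 14 /v/ transparent; 13 /g/ transparent; 12 /u/ → [+nasal]; 11 /g/ transparent; 10 /x/ blocks.
Targets with no active source: positions 3 4 stay [-nasal].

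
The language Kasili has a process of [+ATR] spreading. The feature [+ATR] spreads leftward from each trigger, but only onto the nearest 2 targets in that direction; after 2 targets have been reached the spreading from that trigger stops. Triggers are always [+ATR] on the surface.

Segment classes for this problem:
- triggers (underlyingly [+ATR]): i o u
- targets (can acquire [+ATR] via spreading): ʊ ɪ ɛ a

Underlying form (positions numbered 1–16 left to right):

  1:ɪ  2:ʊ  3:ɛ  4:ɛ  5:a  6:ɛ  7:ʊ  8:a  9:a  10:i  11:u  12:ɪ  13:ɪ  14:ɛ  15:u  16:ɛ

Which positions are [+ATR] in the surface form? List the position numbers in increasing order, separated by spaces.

From /i/ at 10 leftward: 9 /a/ → [+ATR]; 8 /a/ → [+ATR]; bound reached.
From /u/ at 11 leftward: 10 /i/ is itself a trigger — this domain ends here.
From /u/ at 15 leftward: 14 /ɛ/ → [+ATR]; 13 /ɪ/ → [+ATR]; bound reached.
Targets with no active source: positions 1 2 3 4 5 6 7 12 16 stay [-ATR].

8 9 10 11 13 14 15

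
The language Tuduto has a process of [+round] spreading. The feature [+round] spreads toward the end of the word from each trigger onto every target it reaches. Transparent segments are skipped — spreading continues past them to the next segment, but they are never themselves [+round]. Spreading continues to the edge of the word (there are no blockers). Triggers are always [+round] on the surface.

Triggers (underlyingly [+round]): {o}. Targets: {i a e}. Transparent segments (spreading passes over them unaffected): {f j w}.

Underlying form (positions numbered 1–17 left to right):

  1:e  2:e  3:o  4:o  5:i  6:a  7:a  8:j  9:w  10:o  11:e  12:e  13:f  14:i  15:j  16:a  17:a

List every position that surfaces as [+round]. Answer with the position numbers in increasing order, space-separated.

3 4 5 6 7 10 11 12 14 16 17

From /o/ at 3 rightward: 4 /o/ is itself a trigger — this domain ends here.
From /o/ at 4 rightward: 5 /i/ → [+round]; 6 /a/ → [+round]; 7 /a/ → [+round]; 8 /j/ transparent; 9 /w/ transparent; 10 /o/ is itself a trigger — this domain ends here.
From /o/ at 10 rightward: 11 /e/ → [+round]; 12 /e/ → [+round]; 13 /f/ transparent; 14 /i/ → [+round]; 15 /j/ transparent; 16 /a/ → [+round]; 17 /a/ → [+round]; word edge.
Targets with no active source: positions 1 2 stay [-round].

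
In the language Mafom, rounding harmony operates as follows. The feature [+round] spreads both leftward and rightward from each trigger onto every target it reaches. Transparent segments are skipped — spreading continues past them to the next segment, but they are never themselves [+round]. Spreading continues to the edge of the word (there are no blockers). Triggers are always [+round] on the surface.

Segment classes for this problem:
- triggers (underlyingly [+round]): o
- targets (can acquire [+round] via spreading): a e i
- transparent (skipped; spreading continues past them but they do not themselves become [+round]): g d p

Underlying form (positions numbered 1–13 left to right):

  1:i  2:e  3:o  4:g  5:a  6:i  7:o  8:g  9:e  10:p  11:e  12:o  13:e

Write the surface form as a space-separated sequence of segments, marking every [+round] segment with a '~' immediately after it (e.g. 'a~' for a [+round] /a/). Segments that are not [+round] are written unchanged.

From /o/ at 3 rightward: 4 /g/ transparent; 5 /a/ → [+round]; 6 /i/ → [+round]; 7 /o/ is itself a trigger — this domain ends here.
From /o/ at 3 leftward: 2 /e/ → [+round]; 1 /i/ → [+round]; word edge.
From /o/ at 7 rightward: 8 /g/ transparent; 9 /e/ → [+round]; 10 /p/ transparent; 11 /e/ → [+round]; 12 /o/ is itself a trigger — this domain ends here.
From /o/ at 7 leftward: 6 /i/ → [+round]; 5 /a/ → [+round]; 4 /g/ transparent; 3 /o/ is itself a trigger — this domain ends here.
From /o/ at 12 rightward: 13 /e/ → [+round]; word edge.
From /o/ at 12 leftward: 11 /e/ → [+round]; 10 /p/ transparent; 9 /e/ → [+round]; 8 /g/ transparent; 7 /o/ is itself a trigger — this domain ends here.
[+round] positions on the surface: 1 2 3 5 6 7 9 11 12 13.

i~ e~ o~ g a~ i~ o~ g e~ p e~ o~ e~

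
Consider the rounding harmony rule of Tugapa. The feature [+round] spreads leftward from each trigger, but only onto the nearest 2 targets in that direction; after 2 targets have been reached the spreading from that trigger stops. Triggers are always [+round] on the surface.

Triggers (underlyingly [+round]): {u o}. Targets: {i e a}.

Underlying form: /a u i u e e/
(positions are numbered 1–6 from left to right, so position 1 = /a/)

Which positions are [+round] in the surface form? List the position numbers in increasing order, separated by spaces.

1 2 3 4

From /u/ at 2 leftward: 1 /a/ → [+round]; word edge.
From /u/ at 4 leftward: 3 /i/ → [+round]; 2 /u/ is itself a trigger — this domain ends here.
Targets with no active source: positions 5 6 stay [-round].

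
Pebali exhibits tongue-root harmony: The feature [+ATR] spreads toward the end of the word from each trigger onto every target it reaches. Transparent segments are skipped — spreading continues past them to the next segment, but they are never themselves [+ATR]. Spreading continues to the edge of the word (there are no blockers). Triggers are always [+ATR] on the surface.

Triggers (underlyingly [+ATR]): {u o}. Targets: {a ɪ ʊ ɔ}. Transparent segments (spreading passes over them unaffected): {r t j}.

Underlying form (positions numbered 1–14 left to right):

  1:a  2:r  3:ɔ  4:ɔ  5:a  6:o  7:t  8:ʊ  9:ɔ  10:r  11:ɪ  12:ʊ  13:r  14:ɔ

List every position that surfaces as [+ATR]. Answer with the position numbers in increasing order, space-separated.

From /o/ at 6 rightward: 7 /t/ transparent; 8 /ʊ/ → [+ATR]; 9 /ɔ/ → [+ATR]; 10 /r/ transparent; 11 /ɪ/ → [+ATR]; 12 /ʊ/ → [+ATR]; 13 /r/ transparent; 14 /ɔ/ → [+ATR]; word edge.
Targets with no active source: positions 1 3 4 5 stay [-ATR].

6 8 9 11 12 14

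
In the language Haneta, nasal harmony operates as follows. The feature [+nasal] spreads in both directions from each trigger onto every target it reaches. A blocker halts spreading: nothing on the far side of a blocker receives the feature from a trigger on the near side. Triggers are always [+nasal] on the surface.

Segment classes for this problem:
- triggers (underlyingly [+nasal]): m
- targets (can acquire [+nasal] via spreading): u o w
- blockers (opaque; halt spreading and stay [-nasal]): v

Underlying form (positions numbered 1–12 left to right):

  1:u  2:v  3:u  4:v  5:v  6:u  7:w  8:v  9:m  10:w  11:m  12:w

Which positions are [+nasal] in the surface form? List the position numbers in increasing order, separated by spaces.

9 10 11 12

From /m/ at 9 rightward: 10 /w/ → [+nasal]; 11 /m/ is itself a trigger — this domain ends here.
From /m/ at 9 leftward: 8 /v/ blocks.
From /m/ at 11 rightward: 12 /w/ → [+nasal]; word edge.
From /m/ at 11 leftward: 10 /w/ → [+nasal]; 9 /m/ is itself a trigger — this domain ends here.
Targets with no active source: positions 1 3 6 7 stay [-nasal].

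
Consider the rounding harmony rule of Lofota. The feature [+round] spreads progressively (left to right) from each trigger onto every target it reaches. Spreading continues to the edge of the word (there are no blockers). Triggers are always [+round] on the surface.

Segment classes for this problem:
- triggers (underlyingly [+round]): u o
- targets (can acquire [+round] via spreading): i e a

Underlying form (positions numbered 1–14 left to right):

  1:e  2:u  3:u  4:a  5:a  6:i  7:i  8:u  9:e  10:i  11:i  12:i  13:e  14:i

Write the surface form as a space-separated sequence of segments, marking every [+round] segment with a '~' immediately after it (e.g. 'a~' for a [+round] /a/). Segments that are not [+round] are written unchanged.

e u~ u~ a~ a~ i~ i~ u~ e~ i~ i~ i~ e~ i~

From /u/ at 2 rightward: 3 /u/ is itself a trigger — this domain ends here.
From /u/ at 3 rightward: 4 /a/ → [+round]; 5 /a/ → [+round]; 6 /i/ → [+round]; 7 /i/ → [+round]; 8 /u/ is itself a trigger — this domain ends here.
From /u/ at 8 rightward: 9 /e/ → [+round]; 10 /i/ → [+round]; 11 /i/ → [+round]; 12 /i/ → [+round]; 13 /e/ → [+round]; 14 /i/ → [+round]; word edge.
Target with no active source: position 1 stays [-round].
[+round] positions on the surface: 2 3 4 5 6 7 8 9 10 11 12 13 14.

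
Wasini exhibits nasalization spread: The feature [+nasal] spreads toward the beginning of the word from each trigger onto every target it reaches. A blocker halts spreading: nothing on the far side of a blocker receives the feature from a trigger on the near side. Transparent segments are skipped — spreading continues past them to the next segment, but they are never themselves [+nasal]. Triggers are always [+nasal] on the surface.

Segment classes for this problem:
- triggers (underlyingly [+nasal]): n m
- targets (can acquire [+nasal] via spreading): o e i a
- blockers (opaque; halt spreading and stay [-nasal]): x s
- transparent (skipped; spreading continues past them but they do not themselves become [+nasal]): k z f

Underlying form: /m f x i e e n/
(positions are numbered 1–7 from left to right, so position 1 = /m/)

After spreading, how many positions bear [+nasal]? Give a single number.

From /m/ at 1 leftward: word edge.
From /n/ at 7 leftward: 6 /e/ → [+nasal]; 5 /e/ → [+nasal]; 4 /i/ → [+nasal]; 3 /x/ blocks.
[+nasal] positions on the surface: 1 4 5 6 7.

5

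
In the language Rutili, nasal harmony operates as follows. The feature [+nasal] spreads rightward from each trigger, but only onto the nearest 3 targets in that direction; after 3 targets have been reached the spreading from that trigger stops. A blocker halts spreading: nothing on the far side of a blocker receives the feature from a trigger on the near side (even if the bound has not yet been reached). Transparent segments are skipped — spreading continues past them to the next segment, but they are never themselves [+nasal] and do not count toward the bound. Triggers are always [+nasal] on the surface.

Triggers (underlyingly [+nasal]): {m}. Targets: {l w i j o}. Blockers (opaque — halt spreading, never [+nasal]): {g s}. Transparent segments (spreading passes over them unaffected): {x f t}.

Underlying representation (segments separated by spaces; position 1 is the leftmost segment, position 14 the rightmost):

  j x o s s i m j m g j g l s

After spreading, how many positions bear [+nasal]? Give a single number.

From /m/ at 7 rightward: 8 /j/ → [+nasal]; 9 /m/ is itself a trigger — this domain ends here.
From /m/ at 9 rightward: 10 /g/ blocks.
Targets with no active source: positions 1 3 6 11 13 stay [-nasal].
[+nasal] positions on the surface: 7 8 9.

3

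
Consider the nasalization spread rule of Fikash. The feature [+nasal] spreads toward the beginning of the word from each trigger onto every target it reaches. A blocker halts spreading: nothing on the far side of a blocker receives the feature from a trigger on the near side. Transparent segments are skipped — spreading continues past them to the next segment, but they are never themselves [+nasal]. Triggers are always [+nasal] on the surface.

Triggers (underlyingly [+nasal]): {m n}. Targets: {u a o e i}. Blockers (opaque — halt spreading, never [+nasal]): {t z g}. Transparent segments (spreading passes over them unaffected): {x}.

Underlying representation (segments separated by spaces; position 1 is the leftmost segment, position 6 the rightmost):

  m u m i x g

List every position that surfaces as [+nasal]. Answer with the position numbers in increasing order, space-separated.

From /m/ at 1 leftward: word edge.
From /m/ at 3 leftward: 2 /u/ → [+nasal]; 1 /m/ is itself a trigger — this domain ends here.
Target with no active source: position 4 stays [-nasal].

1 2 3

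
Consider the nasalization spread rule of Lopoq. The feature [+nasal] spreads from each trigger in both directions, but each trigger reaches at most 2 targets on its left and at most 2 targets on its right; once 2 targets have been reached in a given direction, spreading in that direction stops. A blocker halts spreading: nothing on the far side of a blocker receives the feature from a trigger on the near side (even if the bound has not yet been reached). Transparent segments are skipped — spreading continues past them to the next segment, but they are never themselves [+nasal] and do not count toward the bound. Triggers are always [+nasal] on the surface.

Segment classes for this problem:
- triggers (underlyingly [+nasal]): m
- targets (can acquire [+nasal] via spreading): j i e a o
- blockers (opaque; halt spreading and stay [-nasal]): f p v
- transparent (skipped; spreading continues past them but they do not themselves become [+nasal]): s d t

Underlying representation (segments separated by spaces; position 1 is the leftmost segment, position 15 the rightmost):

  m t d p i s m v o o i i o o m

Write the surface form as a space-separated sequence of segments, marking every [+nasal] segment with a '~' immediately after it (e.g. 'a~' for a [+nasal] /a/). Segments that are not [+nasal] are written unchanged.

m~ t d p i~ s m~ v o o i i o~ o~ m~

From /m/ at 1 rightward: 2 /t/ transparent; 3 /d/ transparent; 4 /p/ blocks.
From /m/ at 1 leftward: word edge.
From /m/ at 7 rightward: 8 /v/ blocks.
From /m/ at 7 leftward: 6 /s/ transparent; 5 /i/ → [+nasal]; 4 /p/ blocks.
From /m/ at 15 rightward: word edge.
From /m/ at 15 leftward: 14 /o/ → [+nasal]; 13 /o/ → [+nasal]; bound reached.
Targets with no active source: positions 9 10 11 12 stay [-nasal].
[+nasal] positions on the surface: 1 5 7 13 14 15.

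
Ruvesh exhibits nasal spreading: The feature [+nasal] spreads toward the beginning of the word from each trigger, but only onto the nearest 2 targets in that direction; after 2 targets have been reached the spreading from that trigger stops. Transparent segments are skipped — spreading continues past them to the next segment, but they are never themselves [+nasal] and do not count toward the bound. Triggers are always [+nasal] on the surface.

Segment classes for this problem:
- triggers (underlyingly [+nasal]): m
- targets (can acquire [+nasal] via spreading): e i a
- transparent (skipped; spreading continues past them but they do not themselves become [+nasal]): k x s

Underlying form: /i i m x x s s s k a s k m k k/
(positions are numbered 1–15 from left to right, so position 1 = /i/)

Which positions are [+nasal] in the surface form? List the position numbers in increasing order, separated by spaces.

From /m/ at 3 leftward: 2 /i/ → [+nasal]; 1 /i/ → [+nasal]; bound reached.
From /m/ at 13 leftward: 12 /k/ transparent; 11 /s/ transparent; 10 /a/ → [+nasal]; 9 /k/ transparent; 8 /s/ transparent; 7 /s/ transparent; 6 /s/ transparent; 5 /x/ transparent; 4 /x/ transparent; 3 /m/ is itself a trigger — this domain ends here.

1 2 3 10 13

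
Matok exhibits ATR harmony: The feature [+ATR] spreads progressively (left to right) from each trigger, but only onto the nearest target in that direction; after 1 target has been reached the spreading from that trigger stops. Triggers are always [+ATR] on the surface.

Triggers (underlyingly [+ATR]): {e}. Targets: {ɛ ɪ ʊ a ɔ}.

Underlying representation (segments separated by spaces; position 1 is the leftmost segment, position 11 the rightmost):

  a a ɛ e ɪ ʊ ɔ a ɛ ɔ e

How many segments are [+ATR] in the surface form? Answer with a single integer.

From /e/ at 4 rightward: 5 /ɪ/ → [+ATR]; bound reached.
From /e/ at 11 rightward: word edge.
Targets with no active source: positions 1 2 3 6 7 8 9 10 stay [-ATR].
[+ATR] positions on the surface: 4 5 11.

3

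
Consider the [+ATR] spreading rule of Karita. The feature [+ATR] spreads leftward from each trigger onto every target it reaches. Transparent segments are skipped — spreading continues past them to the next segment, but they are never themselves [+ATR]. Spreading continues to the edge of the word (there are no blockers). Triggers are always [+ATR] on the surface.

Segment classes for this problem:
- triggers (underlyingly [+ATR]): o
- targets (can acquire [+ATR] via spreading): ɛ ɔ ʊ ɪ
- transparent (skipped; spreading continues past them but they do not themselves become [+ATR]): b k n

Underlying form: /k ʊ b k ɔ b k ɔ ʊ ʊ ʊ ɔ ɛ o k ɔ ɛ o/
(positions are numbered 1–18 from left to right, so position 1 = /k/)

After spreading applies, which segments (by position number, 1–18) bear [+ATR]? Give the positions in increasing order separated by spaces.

From /o/ at 14 leftward: 13 /ɛ/ → [+ATR]; 12 /ɔ/ → [+ATR]; 11 /ʊ/ → [+ATR]; 10 /ʊ/ → [+ATR]; 9 /ʊ/ → [+ATR]; 8 /ɔ/ → [+ATR]; 7 /k/ transparent; 6 /b/ transparent; 5 /ɔ/ → [+ATR]; 4 /k/ transparent; 3 /b/ transparent; 2 /ʊ/ → [+ATR]; 1 /k/ transparent; word edge.
From /o/ at 18 leftward: 17 /ɛ/ → [+ATR]; 16 /ɔ/ → [+ATR]; 15 /k/ transparent; 14 /o/ is itself a trigger — this domain ends here.

2 5 8 9 10 11 12 13 14 16 17 18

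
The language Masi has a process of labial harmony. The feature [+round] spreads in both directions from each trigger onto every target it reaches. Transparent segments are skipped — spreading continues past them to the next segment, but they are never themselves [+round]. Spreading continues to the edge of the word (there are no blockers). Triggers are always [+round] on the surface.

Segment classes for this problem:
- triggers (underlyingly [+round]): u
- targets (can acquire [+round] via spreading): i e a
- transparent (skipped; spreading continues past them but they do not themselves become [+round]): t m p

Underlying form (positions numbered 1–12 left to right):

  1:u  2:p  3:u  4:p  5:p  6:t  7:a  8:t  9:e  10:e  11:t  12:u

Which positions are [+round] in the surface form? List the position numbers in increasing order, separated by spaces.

From /u/ at 1 rightward: 2 /p/ transparent; 3 /u/ is itself a trigger — this domain ends here.
From /u/ at 1 leftward: word edge.
From /u/ at 3 rightward: 4 /p/ transparent; 5 /p/ transparent; 6 /t/ transparent; 7 /a/ → [+round]; 8 /t/ transparent; 9 /e/ → [+round]; 10 /e/ → [+round]; 11 /t/ transparent; 12 /u/ is itself a trigger — this domain ends here.
From /u/ at 3 leftward: 2 /p/ transparent; 1 /u/ is itself a trigger — this domain ends here.
From /u/ at 12 rightward: word edge.
From /u/ at 12 leftward: 11 /t/ transparent; 10 /e/ → [+round]; 9 /e/ → [+round]; 8 /t/ transparent; 7 /a/ → [+round]; 6 /t/ transparent; 5 /p/ transparent; 4 /p/ transparent; 3 /u/ is itself a trigger — this domain ends here.

1 3 7 9 10 12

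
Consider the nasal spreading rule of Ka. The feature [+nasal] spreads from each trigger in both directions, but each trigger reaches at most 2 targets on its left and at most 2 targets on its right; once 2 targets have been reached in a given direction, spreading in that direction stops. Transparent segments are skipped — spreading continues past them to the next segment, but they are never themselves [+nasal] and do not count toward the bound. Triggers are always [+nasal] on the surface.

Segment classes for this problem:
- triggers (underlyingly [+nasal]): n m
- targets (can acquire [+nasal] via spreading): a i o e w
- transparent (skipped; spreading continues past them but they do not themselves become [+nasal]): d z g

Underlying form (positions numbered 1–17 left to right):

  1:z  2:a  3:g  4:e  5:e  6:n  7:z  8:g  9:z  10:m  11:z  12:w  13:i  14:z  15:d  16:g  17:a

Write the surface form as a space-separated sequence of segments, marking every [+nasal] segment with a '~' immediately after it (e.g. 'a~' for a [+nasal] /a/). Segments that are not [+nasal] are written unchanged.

z a g e~ e~ n~ z g z m~ z w~ i~ z d g a

From /n/ at 6 rightward: 7 /z/ transparent; 8 /g/ transparent; 9 /z/ transparent; 10 /m/ is itself a trigger — this domain ends here.
From /n/ at 6 leftward: 5 /e/ → [+nasal]; 4 /e/ → [+nasal]; bound reached.
From /m/ at 10 rightward: 11 /z/ transparent; 12 /w/ → [+nasal]; 13 /i/ → [+nasal]; bound reached.
From /m/ at 10 leftward: 9 /z/ transparent; 8 /g/ transparent; 7 /z/ transparent; 6 /n/ is itself a trigger — this domain ends here.
Targets with no active source: positions 2 17 stay [-nasal].
[+nasal] positions on the surface: 4 5 6 10 12 13.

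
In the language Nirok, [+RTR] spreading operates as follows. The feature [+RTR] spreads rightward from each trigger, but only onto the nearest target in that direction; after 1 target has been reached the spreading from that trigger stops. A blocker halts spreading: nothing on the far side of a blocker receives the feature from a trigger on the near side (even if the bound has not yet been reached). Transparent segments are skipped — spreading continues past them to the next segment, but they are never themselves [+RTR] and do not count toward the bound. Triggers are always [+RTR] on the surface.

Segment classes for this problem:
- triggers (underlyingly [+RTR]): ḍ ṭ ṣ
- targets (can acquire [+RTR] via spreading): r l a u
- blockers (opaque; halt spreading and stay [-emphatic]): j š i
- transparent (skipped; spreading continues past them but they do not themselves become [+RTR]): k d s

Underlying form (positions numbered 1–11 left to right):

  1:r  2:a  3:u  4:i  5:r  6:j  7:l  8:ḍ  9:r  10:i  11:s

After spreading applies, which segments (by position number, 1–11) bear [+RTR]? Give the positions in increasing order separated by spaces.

8 9

From /ḍ/ at 8 rightward: 9 /r/ → [+RTR]; bound reached.
Targets with no active source: positions 1 2 3 5 7 stay [-emphatic].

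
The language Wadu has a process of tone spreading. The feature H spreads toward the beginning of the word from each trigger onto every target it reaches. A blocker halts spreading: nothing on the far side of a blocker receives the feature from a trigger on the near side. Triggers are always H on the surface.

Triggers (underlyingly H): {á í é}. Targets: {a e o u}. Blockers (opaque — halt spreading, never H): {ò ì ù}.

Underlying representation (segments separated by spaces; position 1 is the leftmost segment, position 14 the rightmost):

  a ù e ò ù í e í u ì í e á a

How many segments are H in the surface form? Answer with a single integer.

From /í/ at 6 leftward: 5 /ù/ blocks.
From /í/ at 8 leftward: 7 /e/ → H; 6 /í/ is itself a trigger — this domain ends here.
From /í/ at 11 leftward: 10 /ì/ blocks.
From /á/ at 13 leftward: 12 /e/ → H; 11 /í/ is itself a trigger — this domain ends here.
Targets with no active source: positions 1 3 9 14 stay [-high tone].
H positions on the surface: 6 7 8 11 12 13.

6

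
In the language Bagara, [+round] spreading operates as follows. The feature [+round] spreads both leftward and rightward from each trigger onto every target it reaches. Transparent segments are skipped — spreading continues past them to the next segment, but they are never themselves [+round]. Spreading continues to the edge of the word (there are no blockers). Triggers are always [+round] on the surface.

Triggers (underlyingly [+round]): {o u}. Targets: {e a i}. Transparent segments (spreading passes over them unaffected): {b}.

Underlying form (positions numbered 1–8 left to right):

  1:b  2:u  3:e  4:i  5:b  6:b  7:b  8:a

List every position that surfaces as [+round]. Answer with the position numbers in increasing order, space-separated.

2 3 4 8

From /u/ at 2 rightward: 3 /e/ → [+round]; 4 /i/ → [+round]; 5 /b/ transparent; 6 /b/ transparent; 7 /b/ transparent; 8 /a/ → [+round]; word edge.
From /u/ at 2 leftward: 1 /b/ transparent; word edge.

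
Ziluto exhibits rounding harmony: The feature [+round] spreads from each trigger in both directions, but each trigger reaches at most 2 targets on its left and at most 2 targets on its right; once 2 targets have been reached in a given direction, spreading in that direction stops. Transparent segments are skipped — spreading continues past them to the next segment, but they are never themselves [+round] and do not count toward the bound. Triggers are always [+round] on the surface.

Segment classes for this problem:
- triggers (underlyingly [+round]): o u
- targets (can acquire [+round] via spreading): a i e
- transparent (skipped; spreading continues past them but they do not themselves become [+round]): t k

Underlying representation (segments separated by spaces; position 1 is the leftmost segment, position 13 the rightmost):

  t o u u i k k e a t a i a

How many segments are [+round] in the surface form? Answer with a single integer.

From /o/ at 2 rightward: 3 /u/ is itself a trigger — this domain ends here.
From /o/ at 2 leftward: 1 /t/ transparent; word edge.
From /u/ at 3 rightward: 4 /u/ is itself a trigger — this domain ends here.
From /u/ at 3 leftward: 2 /o/ is itself a trigger — this domain ends here.
From /u/ at 4 rightward: 5 /i/ → [+round]; 6 /k/ transparent; 7 /k/ transparent; 8 /e/ → [+round]; bound reached.
From /u/ at 4 leftward: 3 /u/ is itself a trigger — this domain ends here.
Targets with no active source: positions 9 11 12 13 stay [-round].
[+round] positions on the surface: 2 3 4 5 8.

5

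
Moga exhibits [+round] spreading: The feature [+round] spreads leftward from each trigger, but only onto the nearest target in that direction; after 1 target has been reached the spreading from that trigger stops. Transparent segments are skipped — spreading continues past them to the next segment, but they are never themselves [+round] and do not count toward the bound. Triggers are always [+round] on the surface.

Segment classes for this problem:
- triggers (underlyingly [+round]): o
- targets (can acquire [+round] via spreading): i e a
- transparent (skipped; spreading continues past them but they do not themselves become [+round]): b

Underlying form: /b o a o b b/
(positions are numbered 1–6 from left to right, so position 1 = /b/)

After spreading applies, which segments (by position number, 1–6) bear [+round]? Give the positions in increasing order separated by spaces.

2 3 4

From /o/ at 2 leftward: 1 /b/ transparent; word edge.
From /o/ at 4 leftward: 3 /a/ → [+round]; bound reached.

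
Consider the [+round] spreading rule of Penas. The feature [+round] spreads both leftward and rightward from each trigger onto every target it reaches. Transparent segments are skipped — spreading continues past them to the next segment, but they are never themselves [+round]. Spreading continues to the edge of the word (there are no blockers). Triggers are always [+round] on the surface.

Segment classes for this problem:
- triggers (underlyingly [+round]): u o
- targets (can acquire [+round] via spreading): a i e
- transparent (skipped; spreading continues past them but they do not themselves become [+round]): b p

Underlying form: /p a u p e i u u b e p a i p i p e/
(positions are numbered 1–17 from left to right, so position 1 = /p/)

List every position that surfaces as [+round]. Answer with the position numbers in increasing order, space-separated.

From /u/ at 3 rightward: 4 /p/ transparent; 5 /e/ → [+round]; 6 /i/ → [+round]; 7 /u/ is itself a trigger — this domain ends here.
From /u/ at 3 leftward: 2 /a/ → [+round]; 1 /p/ transparent; word edge.
From /u/ at 7 rightward: 8 /u/ is itself a trigger — this domain ends here.
From /u/ at 7 leftward: 6 /i/ → [+round]; 5 /e/ → [+round]; 4 /p/ transparent; 3 /u/ is itself a trigger — this domain ends here.
From /u/ at 8 rightward: 9 /b/ transparent; 10 /e/ → [+round]; 11 /p/ transparent; 12 /a/ → [+round]; 13 /i/ → [+round]; 14 /p/ transparent; 15 /i/ → [+round]; 16 /p/ transparent; 17 /e/ → [+round]; word edge.
From /u/ at 8 leftward: 7 /u/ is itself a trigger — this domain ends here.

2 3 5 6 7 8 10 12 13 15 17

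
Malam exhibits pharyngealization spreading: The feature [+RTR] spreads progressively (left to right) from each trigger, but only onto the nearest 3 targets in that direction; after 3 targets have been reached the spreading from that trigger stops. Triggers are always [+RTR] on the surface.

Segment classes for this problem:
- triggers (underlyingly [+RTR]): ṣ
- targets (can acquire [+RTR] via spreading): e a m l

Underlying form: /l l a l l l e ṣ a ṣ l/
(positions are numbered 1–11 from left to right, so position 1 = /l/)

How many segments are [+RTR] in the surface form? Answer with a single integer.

4

From /ṣ/ at 8 rightward: 9 /a/ → [+RTR]; 10 /ṣ/ is itself a trigger — this domain ends here.
From /ṣ/ at 10 rightward: 11 /l/ → [+RTR]; word edge.
Targets with no active source: positions 1 2 3 4 5 6 7 stay [-emphatic].
[+RTR] positions on the surface: 8 9 10 11.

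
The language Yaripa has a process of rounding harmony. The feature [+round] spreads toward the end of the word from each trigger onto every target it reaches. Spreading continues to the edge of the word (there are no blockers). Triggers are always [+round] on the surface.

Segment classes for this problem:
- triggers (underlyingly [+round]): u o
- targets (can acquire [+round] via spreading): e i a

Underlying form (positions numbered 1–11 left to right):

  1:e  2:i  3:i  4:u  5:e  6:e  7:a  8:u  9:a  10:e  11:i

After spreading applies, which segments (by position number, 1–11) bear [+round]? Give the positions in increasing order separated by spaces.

4 5 6 7 8 9 10 11

From /u/ at 4 rightward: 5 /e/ → [+round]; 6 /e/ → [+round]; 7 /a/ → [+round]; 8 /u/ is itself a trigger — this domain ends here.
From /u/ at 8 rightward: 9 /a/ → [+round]; 10 /e/ → [+round]; 11 /i/ → [+round]; word edge.
Targets with no active source: positions 1 2 3 stay [-round].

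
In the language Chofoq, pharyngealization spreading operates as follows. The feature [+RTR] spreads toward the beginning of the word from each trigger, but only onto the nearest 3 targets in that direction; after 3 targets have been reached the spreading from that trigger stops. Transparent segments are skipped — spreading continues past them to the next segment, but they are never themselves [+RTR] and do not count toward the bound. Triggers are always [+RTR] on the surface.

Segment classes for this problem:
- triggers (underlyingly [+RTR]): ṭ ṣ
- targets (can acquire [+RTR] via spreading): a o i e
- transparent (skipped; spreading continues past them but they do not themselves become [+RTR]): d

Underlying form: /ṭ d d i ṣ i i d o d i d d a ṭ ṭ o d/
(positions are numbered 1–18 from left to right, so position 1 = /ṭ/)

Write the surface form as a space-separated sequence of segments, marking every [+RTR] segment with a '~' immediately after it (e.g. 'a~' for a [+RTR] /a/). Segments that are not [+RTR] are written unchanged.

ṭ~ d d i~ ṣ~ i i d o~ d i~ d d a~ ṭ~ ṭ~ o d

From /ṭ/ at 1 leftward: word edge.
From /ṣ/ at 5 leftward: 4 /i/ → [+RTR]; 3 /d/ transparent; 2 /d/ transparent; 1 /ṭ/ is itself a trigger — this domain ends here.
From /ṭ/ at 15 leftward: 14 /a/ → [+RTR]; 13 /d/ transparent; 12 /d/ transparent; 11 /i/ → [+RTR]; 10 /d/ transparent; 9 /o/ → [+RTR]; bound reached.
From /ṭ/ at 16 leftward: 15 /ṭ/ is itself a trigger — this domain ends here.
Targets with no active source: positions 6 7 17 stay [-emphatic].
[+RTR] positions on the surface: 1 4 5 9 11 14 15 16.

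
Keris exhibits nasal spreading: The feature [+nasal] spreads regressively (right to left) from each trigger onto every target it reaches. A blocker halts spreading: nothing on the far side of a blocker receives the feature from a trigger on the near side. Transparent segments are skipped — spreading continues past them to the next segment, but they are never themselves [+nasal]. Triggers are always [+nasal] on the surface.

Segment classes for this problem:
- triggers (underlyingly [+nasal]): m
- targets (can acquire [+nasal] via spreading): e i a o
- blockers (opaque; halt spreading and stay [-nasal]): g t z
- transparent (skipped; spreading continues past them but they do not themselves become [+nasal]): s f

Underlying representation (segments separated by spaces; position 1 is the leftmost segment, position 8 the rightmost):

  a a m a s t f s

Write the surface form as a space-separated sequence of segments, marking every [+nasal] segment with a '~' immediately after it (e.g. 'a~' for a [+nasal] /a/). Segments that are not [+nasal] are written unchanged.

From /m/ at 3 leftward: 2 /a/ → [+nasal]; 1 /a/ → [+nasal]; word edge.
Target with no active source: position 4 stays [-nasal].
[+nasal] positions on the surface: 1 2 3.

a~ a~ m~ a s t f s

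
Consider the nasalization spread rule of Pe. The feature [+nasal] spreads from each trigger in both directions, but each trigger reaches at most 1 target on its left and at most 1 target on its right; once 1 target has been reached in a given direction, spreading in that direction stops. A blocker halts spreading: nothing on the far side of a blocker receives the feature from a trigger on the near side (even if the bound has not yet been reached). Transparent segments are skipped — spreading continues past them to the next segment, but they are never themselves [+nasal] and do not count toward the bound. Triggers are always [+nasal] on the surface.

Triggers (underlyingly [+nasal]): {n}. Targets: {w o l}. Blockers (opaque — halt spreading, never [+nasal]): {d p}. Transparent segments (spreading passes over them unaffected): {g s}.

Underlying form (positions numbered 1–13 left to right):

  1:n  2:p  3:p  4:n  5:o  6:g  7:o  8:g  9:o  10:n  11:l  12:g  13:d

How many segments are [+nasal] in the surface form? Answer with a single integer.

From /n/ at 1 rightward: 2 /p/ blocks.
From /n/ at 1 leftward: word edge.
From /n/ at 4 rightward: 5 /o/ → [+nasal]; bound reached.
From /n/ at 4 leftward: 3 /p/ blocks.
From /n/ at 10 rightward: 11 /l/ → [+nasal]; bound reached.
From /n/ at 10 leftward: 9 /o/ → [+nasal]; bound reached.
Target with no active source: position 7 stays [-nasal].
[+nasal] positions on the surface: 1 4 5 9 10 11.

6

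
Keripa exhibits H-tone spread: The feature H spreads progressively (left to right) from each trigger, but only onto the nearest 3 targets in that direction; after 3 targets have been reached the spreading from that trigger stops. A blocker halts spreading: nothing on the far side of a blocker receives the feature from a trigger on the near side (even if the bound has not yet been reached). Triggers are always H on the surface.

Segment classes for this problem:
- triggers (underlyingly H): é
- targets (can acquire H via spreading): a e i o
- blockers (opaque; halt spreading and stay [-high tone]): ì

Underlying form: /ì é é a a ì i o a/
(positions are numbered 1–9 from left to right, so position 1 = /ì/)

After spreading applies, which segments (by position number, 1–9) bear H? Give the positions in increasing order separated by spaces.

From /é/ at 2 rightward: 3 /é/ is itself a trigger — this domain ends here.
From /é/ at 3 rightward: 4 /a/ → H; 5 /a/ → H; 6 /ì/ blocks.
Targets with no active source: positions 7 8 9 stay [-high tone].

2 3 4 5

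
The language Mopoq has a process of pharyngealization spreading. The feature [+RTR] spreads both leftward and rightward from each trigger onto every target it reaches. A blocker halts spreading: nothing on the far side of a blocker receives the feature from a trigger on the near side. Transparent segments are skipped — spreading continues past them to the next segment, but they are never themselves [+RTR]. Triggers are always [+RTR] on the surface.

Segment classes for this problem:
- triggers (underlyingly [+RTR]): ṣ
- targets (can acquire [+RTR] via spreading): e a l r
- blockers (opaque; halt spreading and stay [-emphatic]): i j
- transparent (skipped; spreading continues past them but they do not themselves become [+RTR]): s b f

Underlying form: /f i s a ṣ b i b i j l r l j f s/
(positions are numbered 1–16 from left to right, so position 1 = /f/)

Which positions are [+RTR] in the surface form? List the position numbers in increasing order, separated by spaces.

4 5

From /ṣ/ at 5 rightward: 6 /b/ transparent; 7 /i/ blocks.
From /ṣ/ at 5 leftward: 4 /a/ → [+RTR]; 3 /s/ transparent; 2 /i/ blocks.
Targets with no active source: positions 11 12 13 stay [-emphatic].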